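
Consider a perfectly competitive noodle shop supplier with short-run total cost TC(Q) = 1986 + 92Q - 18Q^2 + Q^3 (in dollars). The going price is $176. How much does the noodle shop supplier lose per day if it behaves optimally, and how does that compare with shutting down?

AVC = 92 - 18Q + Q^2 has its minimum $11 at Q = 9; price $176 clears that bar, so the firm operates.
MC = 92 - 36Q + 3Q^2. Setting P = MC and taking the root on the rising branch gives Q* = 14.
TR = 176·14 = 2464. TC = 1986 + 504 = 2490. Profit = 2464 − 2490 = -$26.
By producing, the firm covers all variable cost plus $1960 of fixed cost; shutting down would lose the full $1986.

Profit = -$26 at Q = 14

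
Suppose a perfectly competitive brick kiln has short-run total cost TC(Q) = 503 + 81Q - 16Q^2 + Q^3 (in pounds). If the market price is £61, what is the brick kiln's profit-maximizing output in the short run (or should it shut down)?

Produce at Q = 10

Variable cost is VC = 81Q - 16Q^2 + Q^3, so AVC = VC/Q = 81 - 16Q + Q^2 and MC = dTC/dQ = 81 - 32Q + 3Q^2.
AVC is minimized where dAVC/dQ = -16 + 2Q = 0, at Q = 8; min AVC = 81 - 16·8 + 8^2 = £17.
Since P = £61 ≥ min AVC = £17, price covers variable cost and the firm should produce.
Solving P = MC: 20 - 32Q + 3Q^2 = 0 ⇒ Q = 2/3 or 10. On the upward-sloping branch, Q* = 10.
Check: AVC at Q = 10 is £21 ≤ P, so revenue covers variable cost.
Profit = P·Q − TC = 61·10 − 713 = -£103, a loss, but smaller than the £503 fixed cost the firm would lose by shutting down.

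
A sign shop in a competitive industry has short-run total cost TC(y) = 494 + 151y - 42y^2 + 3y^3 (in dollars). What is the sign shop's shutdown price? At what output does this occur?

$4 per unit, at y = 7

Short-run supply begins at min AVC. From VC = 151y - 42y^2 + 3y^3, AVC = 151 - 42y + 3y^2.
dAVC/dy = -42 + 6y = 0 gives y = 7. min AVC = 151 - 42·7 + 3·7^2 = 4.
So the shutdown price is $4.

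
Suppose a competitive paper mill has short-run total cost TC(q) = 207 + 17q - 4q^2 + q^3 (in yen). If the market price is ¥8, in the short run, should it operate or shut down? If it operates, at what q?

Shut down

From TC, MC = TC'(q) = 17 - 8q + 3q^2 and AVC = VC/q = 17 - 4q + q^2.
The AVC parabola has its vertex at q = 4/2 = 2, where AVC = 17 - 4·2 + 2^2 = ¥13.
Since P = ¥8 < min AVC = ¥13, price fails to cover variable cost at any output.
Best response: produce nothing and absorb the ¥207 fixed cost.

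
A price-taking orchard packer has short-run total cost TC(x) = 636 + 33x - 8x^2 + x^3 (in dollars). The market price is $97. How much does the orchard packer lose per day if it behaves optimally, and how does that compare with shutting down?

Profit = -$124 at x = 8

AVC = 33 - 8x + x^2 has its minimum $17 at x = 4; price $97 clears that bar, so the firm operates.
With MC = 33 - 16x + 3x^2, P = MC on the upward-sloping part at x* = 8.
TR = 97·8 = 776. TC = 636 + 264 = 900. Profit = 776 − 900 = -$124.
That loss of $124 beats the $636 the firm would lose by shutting down; producing recovers $512 of fixed cost.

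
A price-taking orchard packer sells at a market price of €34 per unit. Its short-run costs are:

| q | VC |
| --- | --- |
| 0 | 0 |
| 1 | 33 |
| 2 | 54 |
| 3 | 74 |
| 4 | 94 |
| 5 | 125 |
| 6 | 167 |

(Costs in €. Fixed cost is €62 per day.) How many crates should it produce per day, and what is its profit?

q = 5; profit = -€17

Profit at each row (π = 34q − TC): q=0: -62; q=1: -61; q=2: -48; q=3: -34; q=4: -20; q=5: -17; q=6: -25.
Profit is maximized at q = 5. AVC there is 125/5 = €25 ≤ P, so producing beats shutting down (which would give -€62).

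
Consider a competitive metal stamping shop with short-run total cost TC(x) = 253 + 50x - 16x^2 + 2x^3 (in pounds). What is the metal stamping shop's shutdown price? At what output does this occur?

The firm shuts down when price falls below the minimum of average variable cost. AVC = VC/x = 50 - 16x + 2x^2.
dAVC/dx = -16 + 4x = 0 gives x = 4. min AVC = 50 - 16·4 + 2·4^2 = 18.
The firm shuts down for any P below £18.

£18 per unit, at x = 4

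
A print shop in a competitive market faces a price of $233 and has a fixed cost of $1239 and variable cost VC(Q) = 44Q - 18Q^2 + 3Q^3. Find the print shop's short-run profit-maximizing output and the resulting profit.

AVC = 44 - 18Q + 3Q^2; min AVC = $17 at Q = 3. Since P = $233 ≥ min AVC, the firm produces.
MC = 44 - 36Q + 9Q^2. Setting P = MC and taking the root on the rising branch gives Q* = 7.
TR = 233·7 = 1631. TC = 1239 + 455 = 1694. Profit = 1631 − 1694 = -$63.
That loss of $63 beats the $1239 the firm would lose by shutting down; producing recovers $1176 of fixed cost.

Profit = -$63 at Q = 7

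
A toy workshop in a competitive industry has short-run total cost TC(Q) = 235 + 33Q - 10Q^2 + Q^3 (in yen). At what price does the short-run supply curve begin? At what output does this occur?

The firm shuts down when price falls below the minimum of average variable cost. AVC = VC/Q = 33 - 10Q + Q^2.
dAVC/dQ = -10 + 2Q = 0 gives Q = 5. min AVC = 33 - 10·5 + 5^2 = 8.
So the shutdown price is ¥8.

¥8 per unit, at Q = 5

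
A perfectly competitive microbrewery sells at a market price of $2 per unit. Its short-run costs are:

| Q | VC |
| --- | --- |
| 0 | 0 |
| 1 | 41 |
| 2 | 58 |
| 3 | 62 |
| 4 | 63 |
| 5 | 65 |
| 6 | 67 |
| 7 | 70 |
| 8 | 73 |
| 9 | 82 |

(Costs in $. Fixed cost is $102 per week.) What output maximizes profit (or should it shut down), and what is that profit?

Q = 0 (shut down); profit = -$102

Profit at each row (π = 2Q − TC): Q=0: -102; Q=1: -141; Q=2: -156; Q=3: -158; Q=4: -157; Q=5: -157; Q=6: -157; Q=7: -158; Q=8: -159; Q=9: -166.
Profit is highest at Q = 0. Equivalently, the lowest AVC in the table is 82/9 ≈ $9.11 at Q = 9, and P = $2 falls below it — price never covers variable cost, so the firm shuts down and loses only its fixed cost.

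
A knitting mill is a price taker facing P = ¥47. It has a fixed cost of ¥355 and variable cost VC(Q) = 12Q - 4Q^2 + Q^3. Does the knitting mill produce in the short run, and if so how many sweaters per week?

Produce at Q = 5

From TC, MC = TC'(Q) = 12 - 8Q + 3Q^2 and AVC = VC/Q = 12 - 4Q + Q^2.
The AVC parabola has its vertex at Q = 4/2 = 2, where AVC = 12 - 4·2 + 2^2 = ¥8.
P = ¥47 exceeds min AVC = ¥8, so the firm stays open.
Solving P = MC: -35 - 8Q + 3Q^2 = 0 ⇒ Q = -7/3 or 5. On the upward-sloping branch, Q* = 5.
Check: AVC at Q = 5 is ¥17 ≤ P, so revenue covers variable cost.
Profit = P·Q − TC = 47·5 − 440 = -¥205, a loss, but smaller than the ¥355 fixed cost the firm would lose by shutting down.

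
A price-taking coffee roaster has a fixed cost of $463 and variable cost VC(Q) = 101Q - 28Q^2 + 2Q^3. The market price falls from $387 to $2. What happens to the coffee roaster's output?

AVC = 101 - 28Q + 2Q^2, minimized at Q = 7 where min AVC = $3. MC = 101 - 56Q + 6Q^2.
At P = $387 ≥ min AVC, set P = MC on the rising branch: Q = 13.
At P = $2 < min AVC = $3, price no longer covers variable cost at any output, so the firm shuts down: Q = 0.

Output falls from 13 to 0 (the firm shuts down)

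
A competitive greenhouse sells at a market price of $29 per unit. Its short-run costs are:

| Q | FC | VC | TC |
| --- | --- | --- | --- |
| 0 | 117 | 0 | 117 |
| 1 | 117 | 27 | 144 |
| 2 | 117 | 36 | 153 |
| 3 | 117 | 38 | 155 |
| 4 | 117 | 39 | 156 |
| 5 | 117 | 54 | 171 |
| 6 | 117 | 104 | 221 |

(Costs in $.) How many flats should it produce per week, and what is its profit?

Profit at each row (π = 29Q − TC): Q=0: -117; Q=1: -115; Q=2: -95; Q=3: -68; Q=4: -40; Q=5: -26; Q=6: -47.
Profit is maximized at Q = 5. AVC there is 54/5 = $10.80 ≤ P, so producing beats shutting down (which would give -$117).

Q = 5; profit = -$26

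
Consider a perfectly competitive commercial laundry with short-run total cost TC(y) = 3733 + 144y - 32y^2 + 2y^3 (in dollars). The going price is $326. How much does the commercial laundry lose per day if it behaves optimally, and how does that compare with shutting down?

AVC = 144 - 32y + 2y^2 has its minimum $16 at y = 8; price $326 clears that bar, so the firm operates.
MC = 144 - 64y + 6y^2. Setting P = MC and taking the root on the rising branch gives y* = 13.
TR = 326·13 = 4238. TC = 3733 + 858 = 4591. Profit = 4238 − 4591 = -$353.
Shutting down would mean losing the fixed cost of $3733, so operating at a loss of $353 is better by $3380.

Profit = -$353 at y = 13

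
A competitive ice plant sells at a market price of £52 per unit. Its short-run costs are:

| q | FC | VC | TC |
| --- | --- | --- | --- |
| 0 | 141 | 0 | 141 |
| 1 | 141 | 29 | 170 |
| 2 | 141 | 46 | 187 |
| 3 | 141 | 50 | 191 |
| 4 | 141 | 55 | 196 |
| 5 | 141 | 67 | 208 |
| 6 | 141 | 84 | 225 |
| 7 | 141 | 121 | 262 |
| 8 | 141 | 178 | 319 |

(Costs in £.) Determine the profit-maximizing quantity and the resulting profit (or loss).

Profit at each row (π = 52q − TC): q=0: -141; q=1: -118; q=2: -83; q=3: -35; q=4: 12; q=5: 52; q=6: 87; q=7: 102; q=8: 97.
Profit is maximized at q = 7. AVC there is 121/7 = £17.29 ≤ P, so producing beats shutting down (which would give -£141).

q = 7; profit = £102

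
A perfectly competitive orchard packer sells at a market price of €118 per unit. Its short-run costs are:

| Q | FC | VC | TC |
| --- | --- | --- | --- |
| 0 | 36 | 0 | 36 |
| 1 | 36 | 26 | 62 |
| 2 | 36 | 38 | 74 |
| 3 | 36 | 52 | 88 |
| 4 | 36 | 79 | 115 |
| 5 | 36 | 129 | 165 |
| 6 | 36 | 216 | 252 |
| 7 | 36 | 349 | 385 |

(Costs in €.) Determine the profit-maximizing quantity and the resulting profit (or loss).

Q = 6; profit = €456

Compute π = P·Q − TC at each output: Q=0: -36; Q=1: 56; Q=2: 162; Q=3: 266; Q=4: 357; Q=5: 425; Q=6: 456; Q=7: 441.
Profit is maximized at Q = 6. AVC there is 216/6 = €36 ≤ P, so producing beats shutting down (which would give -€36).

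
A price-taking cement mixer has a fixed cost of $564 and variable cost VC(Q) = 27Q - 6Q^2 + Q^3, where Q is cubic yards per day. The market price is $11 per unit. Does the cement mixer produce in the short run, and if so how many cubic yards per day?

From TC, MC = TC'(Q) = 27 - 12Q + 3Q^2 and AVC = VC/Q = 27 - 6Q + Q^2.
AVC is minimized where dAVC/dQ = -6 + 2Q = 0, at Q = 3; min AVC = 27 - 6·3 + 3^2 = $18.
With P < min AVC ($11 < $18), every unit sold adds to the loss.
The firm minimizes its loss by shutting down and losing only its fixed cost of $564.

Shut down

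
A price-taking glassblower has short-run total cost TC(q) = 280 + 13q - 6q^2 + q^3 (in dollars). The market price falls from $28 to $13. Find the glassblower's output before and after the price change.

Output falls from 5 to 4

AVC = 13 - 6q + q^2, minimized at q = 3 where min AVC = $4. MC = 13 - 12q + 3q^2.
With P = $28 above the shutdown price, P = MC gives q = 5.
At P = $13 ≥ min AVC, set P = MC: q = 4. The firm stays open but cuts output.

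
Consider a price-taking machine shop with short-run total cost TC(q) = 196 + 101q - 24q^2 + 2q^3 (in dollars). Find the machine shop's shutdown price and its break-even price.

AVC = 101 - 24q + 2q^2; minimized at q = 6, giving min AVC = $29. That is the shutdown price.
ATC = 196/q + 101 - 24q + 2q^2. Setting dATC/dq = −196/q^2 − 24 + 4q = 0 gives q = 7 (since 4·7^3 − 24·7^2 = 196).
min ATC = 196/7 + 101 − 24·7 + 2·7^2 = $59. That is the break-even price.
For $29 ≤ P < $59 the firm produces at a loss; below $29 it shuts down.

Shutdown price = $29; break-even price = $59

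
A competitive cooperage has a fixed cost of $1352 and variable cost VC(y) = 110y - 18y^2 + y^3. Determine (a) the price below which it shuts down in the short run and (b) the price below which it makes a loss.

Shutdown price = min AVC. AVC = 110 - 18y + y^2, with vertex at y = 9 and minimum $29.
ATC = 1352/y + 110 - 18y + y^2. Setting dATC/dy = −1352/y^2 − 18 + 2y = 0 gives y = 13 (since 2·13^3 − 18·13^2 = 1352).
min ATC = 1352/13 + 110 − 18·13 + 13^2 = $149. That is the break-even price.
For $29 ≤ P < $149 the firm produces at a loss; below $29 it shuts down.

Shutdown price = $29; break-even price = $149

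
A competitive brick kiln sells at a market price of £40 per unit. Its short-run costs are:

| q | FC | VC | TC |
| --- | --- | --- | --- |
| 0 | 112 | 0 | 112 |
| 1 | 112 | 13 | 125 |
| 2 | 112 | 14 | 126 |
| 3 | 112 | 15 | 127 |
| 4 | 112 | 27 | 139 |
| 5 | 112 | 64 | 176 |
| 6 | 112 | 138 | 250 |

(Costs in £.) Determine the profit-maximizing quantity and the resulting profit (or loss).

Tabulate TR − TC: q=0: -112; q=1: -85; q=2: -46; q=3: -7; q=4: 21; q=5: 24; q=6: -10.
Profit is maximized at q = 5. AVC there is 64/5 = £12.80 ≤ P, so producing beats shutting down (which would give -£112).

q = 5; profit = £24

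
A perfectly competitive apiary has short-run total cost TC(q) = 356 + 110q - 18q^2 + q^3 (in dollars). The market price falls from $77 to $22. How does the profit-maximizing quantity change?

MC = 110 - 36q + 3q^2; the shutdown threshold is min AVC = $29 (at q = 9).
With P = $77 above the shutdown price, P = MC gives q = 11.
At P = $22 < min AVC = $29, price no longer covers variable cost at any output, so the firm shuts down: q = 0.

Output falls from 11 to 0 (the firm shuts down)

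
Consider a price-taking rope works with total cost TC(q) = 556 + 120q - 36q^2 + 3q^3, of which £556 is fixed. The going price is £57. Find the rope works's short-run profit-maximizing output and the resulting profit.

AVC = 120 - 36q + 3q^2; min AVC = £12 at q = 6. Since P = £57 ≥ min AVC, the firm produces.
With MC = 120 - 72q + 9q^2, P = MC on the upward-sloping part at q* = 7.
TR = 57·7 = 399. TC = 556 + 105 = 661. Profit = 399 − 661 = -£262.
By producing, the firm covers all variable cost plus £294 of fixed cost; shutting down would lose the full £556.

Profit = -£262 at q = 7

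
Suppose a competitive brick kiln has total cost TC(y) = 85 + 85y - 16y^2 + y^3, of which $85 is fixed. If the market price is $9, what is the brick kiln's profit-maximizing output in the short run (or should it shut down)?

Shut down

Strip out fixed cost: VC = 85y - 16y^2 + y^3. Then AVC = 85 - 16y + y^2 and MC = 85 - 32y + 3y^2.
AVC hits its minimum where MC = AVC, at y = 8, giving min AVC = 85 - 16·8 + 8^2 = $21.
Since P = $9 < min AVC = $21, price fails to cover variable cost at any output.
Best response: produce nothing and absorb the $85 fixed cost.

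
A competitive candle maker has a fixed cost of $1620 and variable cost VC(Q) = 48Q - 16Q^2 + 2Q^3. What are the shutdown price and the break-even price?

AVC = 48 - 16Q + 2Q^2; minimized at Q = 4, giving min AVC = $16. That is the shutdown price.
ATC = 1620/Q + 48 - 16Q + 2Q^2. Setting dATC/dQ = −1620/Q^2 − 16 + 4Q = 0 gives Q = 9 (since 4·9^3 − 16·9^2 = 1620).
min ATC = 1620/9 + 48 − 16·9 + 2·9^2 = $246. That is the break-even price.
Between these two prices the firm operates at a loss; above $246 it earns a profit.

Shutdown price = $16; break-even price = $246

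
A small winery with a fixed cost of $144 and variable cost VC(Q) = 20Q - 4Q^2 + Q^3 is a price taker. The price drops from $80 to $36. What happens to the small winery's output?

Output falls from 6 to 4

MC = 20 - 8Q + 3Q^2; the shutdown threshold is min AVC = $16 (at Q = 2).
With P = $80 above the shutdown price, P = MC gives Q = 6.
At P = $36 ≥ min AVC, set P = MC: Q = 4. The firm stays open but cuts output.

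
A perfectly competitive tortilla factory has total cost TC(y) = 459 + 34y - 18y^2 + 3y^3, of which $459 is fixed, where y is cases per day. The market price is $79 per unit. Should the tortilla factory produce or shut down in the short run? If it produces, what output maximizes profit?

Produce at y = 5

From TC, MC = TC'(y) = 34 - 36y + 9y^2 and AVC = VC/y = 34 - 18y + 3y^2.
The AVC parabola has its vertex at y = 18/6 = 3, where AVC = 34 - 18·3 + 3·3^2 = $7.
P = $79 exceeds min AVC = $7, so the firm stays open.
Set P = MC: 79 = 34 - 36y + 9y^2 → -45 - 36y + 9y^2 = 0. The roots are y = -1 and y = 5; the profit-maximizing output is on the rising part of MC, so y* = 5.
Check: AVC at y = 5 is $19 ≤ P, so revenue covers variable cost.
Profit = P·y − TC = 79·5 − 554 = -$159, a loss, but smaller than the $459 fixed cost the firm would lose by shutting down.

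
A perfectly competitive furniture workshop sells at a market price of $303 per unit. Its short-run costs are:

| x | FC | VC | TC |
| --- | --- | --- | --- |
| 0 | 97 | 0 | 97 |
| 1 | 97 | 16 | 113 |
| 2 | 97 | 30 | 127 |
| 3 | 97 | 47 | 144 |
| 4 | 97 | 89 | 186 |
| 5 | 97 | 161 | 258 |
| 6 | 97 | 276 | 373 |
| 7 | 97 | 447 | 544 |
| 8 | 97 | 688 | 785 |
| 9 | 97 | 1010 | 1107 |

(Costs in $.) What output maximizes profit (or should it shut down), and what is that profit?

Tabulate TR − TC: x=0: -97; x=1: 190; x=2: 479; x=3: 765; x=4: 1026; x=5: 1257; x=6: 1445; x=7: 1577; x=8: 1639; x=9: 1620.
Profit is maximized at x = 8. AVC there is 688/8 = $86 ≤ P, so producing beats shutting down (which would give -$97).

x = 8; profit = $1639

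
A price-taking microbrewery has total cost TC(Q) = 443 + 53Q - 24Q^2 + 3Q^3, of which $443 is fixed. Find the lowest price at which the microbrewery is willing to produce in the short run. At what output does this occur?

The firm shuts down when price falls below the minimum of average variable cost. AVC = VC/Q = 53 - 24Q + 3Q^2.
At the minimum of AVC, MC = AVC. MC = 53 - 48Q + 9Q^2; setting MC = AVC gives 6Q^2 - 24Q = 0, so Q = 4. min AVC = 5.
For P < $5 the firm produces nothing.

$5 per unit, at Q = 4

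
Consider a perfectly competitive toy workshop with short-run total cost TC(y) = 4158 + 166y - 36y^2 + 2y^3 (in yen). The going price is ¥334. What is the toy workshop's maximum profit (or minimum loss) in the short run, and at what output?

AVC = 166 - 36y + 2y^2; min AVC = ¥4 at y = 9. Since P = ¥334 ≥ min AVC, the firm produces.
With MC = 166 - 72y + 6y^2, P = MC on the upward-sloping part at y* = 14.
TR = 334·14 = 4676. TC = 4158 + 756 = 4914. Profit = 4676 − 4914 = -¥238.
By producing, the firm covers all variable cost plus ¥3920 of fixed cost; shutting down would lose the full ¥4158.

Profit = -¥238 at y = 14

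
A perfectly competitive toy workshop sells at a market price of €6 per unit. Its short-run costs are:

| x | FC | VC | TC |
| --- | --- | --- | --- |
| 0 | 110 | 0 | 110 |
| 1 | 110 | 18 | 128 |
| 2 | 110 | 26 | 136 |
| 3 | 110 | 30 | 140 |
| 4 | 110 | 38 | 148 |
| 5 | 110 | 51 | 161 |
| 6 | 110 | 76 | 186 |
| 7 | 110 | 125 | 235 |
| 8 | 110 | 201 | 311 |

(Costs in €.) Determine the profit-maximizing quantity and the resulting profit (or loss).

x = 0 (shut down); profit = -€110

Compute π = P·x − TC at each output: x=0: -110; x=1: -122; x=2: -124; x=3: -122; x=4: -124; x=5: -131; x=6: -150; x=7: -193; x=8: -263.
Profit is highest at x = 0. Equivalently, the lowest AVC in the table is 38/4 ≈ €9.50 at x = 4, and P = €6 falls below it — price never covers variable cost, so the firm shuts down and loses only its fixed cost.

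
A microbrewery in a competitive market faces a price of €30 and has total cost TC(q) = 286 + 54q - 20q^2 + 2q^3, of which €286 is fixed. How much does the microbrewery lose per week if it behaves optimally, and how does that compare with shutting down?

AVC = 54 - 20q + 2q^2 has its minimum €4 at q = 5; price €30 clears that bar, so the firm operates.
MC = 54 - 40q + 6q^2. Setting P = MC and taking the root on the rising branch gives q* = 6.
TR = 30·6 = 180. TC = 286 + 36 = 322. Profit = 180 − 322 = -€142.
By producing, the firm covers all variable cost plus €144 of fixed cost; shutting down would lose the full €286.

Profit = -€142 at q = 6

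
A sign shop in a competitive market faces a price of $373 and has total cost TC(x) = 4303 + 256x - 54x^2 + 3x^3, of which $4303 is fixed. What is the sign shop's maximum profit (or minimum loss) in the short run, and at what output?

AVC = 256 - 54x + 3x^2 has its minimum $13 at x = 9; price $373 clears that bar, so the firm operates.
MC = 256 - 108x + 9x^2. Setting P = MC and taking the root on the rising branch gives x* = 13.
TR = 373·13 = 4849. TC = 4303 + 793 = 5096. Profit = 4849 − 5096 = -$247.
Shutting down would mean losing the fixed cost of $4303, so operating at a loss of $247 is better by $4056.

Profit = -$247 at x = 13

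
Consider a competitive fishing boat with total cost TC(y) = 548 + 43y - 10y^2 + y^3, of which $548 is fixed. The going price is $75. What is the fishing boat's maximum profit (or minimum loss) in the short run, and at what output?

Profit = -$164 at y = 8

AVC = 43 - 10y + y^2 has its minimum $18 at y = 5; price $75 clears that bar, so the firm operates.
With MC = 43 - 20y + 3y^2, P = MC on the upward-sloping part at y* = 8.
TR = 75·8 = 600. TC = 548 + 216 = 764. Profit = 600 − 764 = -$164.
By producing, the firm covers all variable cost plus $384 of fixed cost; shutting down would lose the full $548.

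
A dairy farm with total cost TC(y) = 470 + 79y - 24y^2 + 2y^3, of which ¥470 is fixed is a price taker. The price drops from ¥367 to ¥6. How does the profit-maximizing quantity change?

AVC = 79 - 24y + 2y^2, minimized at y = 6 where min AVC = ¥7. MC = 79 - 48y + 6y^2.
At P = ¥367 ≥ min AVC, set P = MC on the rising branch: y = 12.
At P = ¥6 < min AVC = ¥7, price no longer covers variable cost at any output, so the firm shuts down: y = 0.

Output falls from 12 to 0 (the firm shuts down)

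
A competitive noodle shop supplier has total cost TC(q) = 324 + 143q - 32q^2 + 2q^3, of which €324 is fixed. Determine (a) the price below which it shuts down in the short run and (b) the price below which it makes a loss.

AVC = 143 - 32q + 2q^2; minimized at q = 8, giving min AVC = €15. That is the shutdown price.
ATC = 324/q + 143 - 32q + 2q^2. Setting dATC/dq = −324/q^2 − 32 + 4q = 0 gives q = 9 (since 4·9^3 − 32·9^2 = 324).
min ATC = 324/9 + 143 − 32·9 + 2·9^2 = €53. That is the break-even price.
For €15 ≤ P < €53 the firm produces at a loss; below €15 it shuts down.

Shutdown price = €15; break-even price = €53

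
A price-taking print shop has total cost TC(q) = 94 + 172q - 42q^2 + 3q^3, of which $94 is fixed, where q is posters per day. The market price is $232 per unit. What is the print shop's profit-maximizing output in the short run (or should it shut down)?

Produce at q = 10

Strip out fixed cost: VC = 172q - 42q^2 + 3q^3. Then AVC = 172 - 42q + 3q^2 and MC = 172 - 84q + 9q^2.
The AVC parabola has its vertex at q = 42/6 = 7, where AVC = 172 - 42·7 + 3·7^2 = $25.
Because $232 ≥ $25, revenue can cover variable cost; the firm operates.
P = MC gives -60 - 84q + 9q^2 = 0, with roots -2/3 and 10. Take the larger (rising MC): q* = 10.
Check: AVC at q = 10 is $52 ≤ P, so revenue covers variable cost.
Profit = P·q − TC = 232·10 − 614 = $1706.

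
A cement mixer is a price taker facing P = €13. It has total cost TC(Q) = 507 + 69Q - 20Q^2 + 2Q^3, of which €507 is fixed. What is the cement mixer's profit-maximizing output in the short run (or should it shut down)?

Shut down

Variable cost is VC = 69Q - 20Q^2 + 2Q^3, so AVC = VC/Q = 69 - 20Q + 2Q^2 and MC = dTC/dQ = 69 - 40Q + 6Q^2.
AVC is minimized where dAVC/dQ = -20 + 4Q = 0, at Q = 5; min AVC = 69 - 20·5 + 2·5^2 = €19.
P = €13 lies below min AVC = €19; no output level covers variable cost.
Shutting down limits the loss to fixed cost, €507.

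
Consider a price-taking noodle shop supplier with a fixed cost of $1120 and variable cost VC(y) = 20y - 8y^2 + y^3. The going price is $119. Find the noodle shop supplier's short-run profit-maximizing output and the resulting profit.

Profit = -$310 at y = 9

AVC = 20 - 8y + y^2; min AVC = $4 at y = 4. Since P = $119 ≥ min AVC, the firm produces.
With MC = 20 - 16y + 3y^2, P = MC on the upward-sloping part at y* = 9.
TR = 119·9 = 1071. TC = 1120 + 261 = 1381. Profit = 1071 − 1381 = -$310.
By producing, the firm covers all variable cost plus $810 of fixed cost; shutting down would lose the full $1120.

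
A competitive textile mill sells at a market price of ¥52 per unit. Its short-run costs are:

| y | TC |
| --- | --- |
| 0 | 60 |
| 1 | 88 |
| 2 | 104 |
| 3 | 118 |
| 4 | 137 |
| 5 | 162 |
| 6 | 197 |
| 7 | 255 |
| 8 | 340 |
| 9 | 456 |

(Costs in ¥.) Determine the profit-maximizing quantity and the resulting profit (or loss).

y = 6; profit = ¥115

Profit at each row (π = 52y − TC): y=0: -60; y=1: -36; y=2: 0; y=3: 38; y=4: 71; y=5: 98; y=6: 115; y=7: 109; y=8: 76; y=9: 12.
Profit is maximized at y = 6. AVC there is 137/6 = ¥22.83 ≤ P, so producing beats shutting down (which would give -¥60).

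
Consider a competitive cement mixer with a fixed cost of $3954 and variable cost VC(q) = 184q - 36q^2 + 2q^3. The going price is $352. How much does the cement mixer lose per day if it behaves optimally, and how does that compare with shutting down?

AVC = 184 - 36q + 2q^2; min AVC = $22 at q = 9. Since P = $352 ≥ min AVC, the firm produces.
With MC = 184 - 72q + 6q^2, P = MC on the upward-sloping part at q* = 14.
TR = 352·14 = 4928. TC = 3954 + 1008 = 4962. Profit = 4928 − 4962 = -$34.
By producing, the firm covers all variable cost plus $3920 of fixed cost; shutting down would lose the full $3954.

Profit = -$34 at q = 14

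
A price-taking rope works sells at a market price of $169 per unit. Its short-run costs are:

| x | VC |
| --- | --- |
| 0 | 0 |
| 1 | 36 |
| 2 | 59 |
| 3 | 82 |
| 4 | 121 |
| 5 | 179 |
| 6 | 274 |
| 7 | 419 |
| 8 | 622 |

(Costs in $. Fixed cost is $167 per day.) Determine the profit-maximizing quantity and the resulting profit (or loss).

Tabulate TR − TC: x=0: -167; x=1: -34; x=2: 112; x=3: 258; x=4: 388; x=5: 499; x=6: 573; x=7: 597; x=8: 563.
Profit is maximized at x = 7. AVC there is 419/7 = $59.86 ≤ P, so producing beats shutting down (which would give -$167).

x = 7; profit = $597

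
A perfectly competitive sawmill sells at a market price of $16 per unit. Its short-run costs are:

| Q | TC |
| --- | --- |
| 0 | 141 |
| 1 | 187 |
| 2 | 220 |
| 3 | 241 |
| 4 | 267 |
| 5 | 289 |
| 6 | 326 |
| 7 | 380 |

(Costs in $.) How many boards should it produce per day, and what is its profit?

Q = 0 (shut down); profit = -$141

Compute π = P·Q − TC at each output: Q=0: -141; Q=1: -171; Q=2: -188; Q=3: -193; Q=4: -203; Q=5: -209; Q=6: -230; Q=7: -268.
Profit is highest at Q = 0. Equivalently, the lowest AVC in the table is 148/5 ≈ $29.60 at Q = 5, and P = $16 falls below it — price never covers variable cost, so the firm shuts down and loses only its fixed cost.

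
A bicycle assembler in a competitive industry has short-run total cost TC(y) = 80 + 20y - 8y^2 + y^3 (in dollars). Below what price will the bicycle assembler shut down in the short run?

$4 per unit

Short-run supply begins at min AVC. From VC = 20y - 8y^2 + y^3, AVC = 20 - 8y + y^2.
At the minimum of AVC, MC = AVC. MC = 20 - 16y + 3y^2; setting MC = AVC gives 2y^2 - 8y = 0, so y = 4. min AVC = 4.
So the shutdown price is $4.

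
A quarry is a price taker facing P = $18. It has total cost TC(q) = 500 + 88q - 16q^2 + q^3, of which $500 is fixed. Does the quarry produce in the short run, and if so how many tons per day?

Shut down

From TC, MC = TC'(q) = 88 - 32q + 3q^2 and AVC = VC/q = 88 - 16q + q^2.
AVC is minimized where dAVC/dq = -16 + 2q = 0, at q = 8; min AVC = 88 - 16·8 + 8^2 = $24.
With P < min AVC ($18 < $24), every unit sold adds to the loss.
Best response: produce nothing and absorb the $500 fixed cost.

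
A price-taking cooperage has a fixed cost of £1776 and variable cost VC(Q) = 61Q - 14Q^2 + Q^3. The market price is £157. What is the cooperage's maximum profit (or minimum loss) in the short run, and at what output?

AVC = 61 - 14Q + Q^2; min AVC = £12 at Q = 7. Since P = £157 ≥ min AVC, the firm produces.
MC = 61 - 28Q + 3Q^2. Setting P = MC and taking the root on the rising branch gives Q* = 12.
TR = 157·12 = 1884. TC = 1776 + 444 = 2220. Profit = 1884 − 2220 = -£336.
Shutting down would mean losing the fixed cost of £1776, so operating at a loss of £336 is better by £1440.

Profit = -£336 at Q = 12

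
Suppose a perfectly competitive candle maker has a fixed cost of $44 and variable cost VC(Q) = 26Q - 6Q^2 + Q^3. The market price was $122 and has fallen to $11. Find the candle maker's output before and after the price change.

Output falls from 8 to 0 (the firm shuts down)

MC = 26 - 12Q + 3Q^2; the shutdown threshold is min AVC = $17 (at Q = 3).
With P = $122 above the shutdown price, P = MC gives Q = 8.
At P = $11 < min AVC = $17, price no longer covers variable cost at any output, so the firm shuts down: Q = 0.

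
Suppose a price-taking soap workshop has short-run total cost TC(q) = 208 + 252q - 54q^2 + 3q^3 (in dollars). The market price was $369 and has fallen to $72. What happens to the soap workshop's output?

AVC = 252 - 54q + 3q^2, minimized at q = 9 where min AVC = $9. MC = 252 - 108q + 9q^2.
With P = $369 above the shutdown price, P = MC gives q = 13.
At P = $72 ≥ min AVC, set P = MC: q = 10. The firm stays open but cuts output.

Output falls from 13 to 10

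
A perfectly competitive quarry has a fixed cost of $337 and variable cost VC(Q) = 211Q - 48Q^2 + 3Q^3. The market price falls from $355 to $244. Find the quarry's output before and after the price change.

Output falls from 12 to 11

MC = 211 - 96Q + 9Q^2; the shutdown threshold is min AVC = $19 (at Q = 8).
At P = $355 ≥ min AVC, set P = MC on the rising branch: Q = 12.
At P = $244 ≥ min AVC, set P = MC: Q = 11. The firm stays open but cuts output.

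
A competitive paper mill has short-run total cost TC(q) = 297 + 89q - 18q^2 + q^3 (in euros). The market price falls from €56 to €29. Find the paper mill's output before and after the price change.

Output falls from 11 to 10

MC = 89 - 36q + 3q^2; the shutdown threshold is min AVC = €8 (at q = 9).
With P = €56 above the shutdown price, P = MC gives q = 11.
At P = €29 ≥ min AVC, set P = MC: q = 10. The firm stays open but cuts output.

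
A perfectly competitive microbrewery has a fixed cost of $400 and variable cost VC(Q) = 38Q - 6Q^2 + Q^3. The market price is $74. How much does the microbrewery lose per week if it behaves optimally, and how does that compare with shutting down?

AVC = 38 - 6Q + Q^2; min AVC = $29 at Q = 3. Since P = $74 ≥ min AVC, the firm produces.
With MC = 38 - 12Q + 3Q^2, P = MC on the upward-sloping part at Q* = 6.
TR = 74·6 = 444. TC = 400 + 228 = 628. Profit = 444 − 628 = -$184.
Shutting down would mean losing the fixed cost of $400, so operating at a loss of $184 is better by $216.

Profit = -$184 at Q = 6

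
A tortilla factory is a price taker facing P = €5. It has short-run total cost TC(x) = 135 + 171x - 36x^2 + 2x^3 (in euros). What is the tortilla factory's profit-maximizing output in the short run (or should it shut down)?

From TC, MC = TC'(x) = 171 - 72x + 6x^2 and AVC = VC/x = 171 - 36x + 2x^2.
AVC is minimized where dAVC/dx = -36 + 4x = 0, at x = 9; min AVC = 171 - 36·9 + 2·9^2 = €9.
Since P = €5 < min AVC = €9, price fails to cover variable cost at any output.
Shutting down limits the loss to fixed cost, €135.

Shut down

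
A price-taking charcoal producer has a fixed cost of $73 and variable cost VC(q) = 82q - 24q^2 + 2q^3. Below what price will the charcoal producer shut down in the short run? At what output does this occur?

The firm shuts down when price falls below the minimum of average variable cost. AVC = VC/q = 82 - 24q + 2q^2.
dAVC/dq = -24 + 4q = 0 gives q = 6. min AVC = 82 - 24·6 + 2·6^2 = 10.
So the shutdown price is $10.

$10 per unit, at q = 6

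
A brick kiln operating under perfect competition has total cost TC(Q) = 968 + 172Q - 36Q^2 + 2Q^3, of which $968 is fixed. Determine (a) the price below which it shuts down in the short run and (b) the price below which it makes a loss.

Shutdown price = $10; break-even price = $106

Shutdown price = min AVC. AVC = 172 - 36Q + 2Q^2, with vertex at Q = 9 and minimum $10.
ATC = 968/Q + 172 - 36Q + 2Q^2. Setting dATC/dQ = −968/Q^2 − 36 + 4Q = 0 gives Q = 11 (since 4·11^3 − 36·11^2 = 968).
min ATC = 968/11 + 172 − 36·11 + 2·11^2 = $106. That is the break-even price.
For $10 ≤ P < $106 the firm produces at a loss; below $10 it shuts down.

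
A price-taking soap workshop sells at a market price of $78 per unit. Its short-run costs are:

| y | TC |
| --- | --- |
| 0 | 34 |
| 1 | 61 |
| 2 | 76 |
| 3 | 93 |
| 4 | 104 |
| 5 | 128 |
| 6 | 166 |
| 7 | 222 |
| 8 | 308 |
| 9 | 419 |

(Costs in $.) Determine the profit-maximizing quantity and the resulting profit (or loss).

Compute π = P·y − TC at each output: y=0: -34; y=1: 17; y=2: 80; y=3: 141; y=4: 208; y=5: 262; y=6: 302; y=7: 324; y=8: 316; y=9: 283.
Profit is maximized at y = 7. AVC there is 188/7 = $26.86 ≤ P, so producing beats shutting down (which would give -$34).

y = 7; profit = $324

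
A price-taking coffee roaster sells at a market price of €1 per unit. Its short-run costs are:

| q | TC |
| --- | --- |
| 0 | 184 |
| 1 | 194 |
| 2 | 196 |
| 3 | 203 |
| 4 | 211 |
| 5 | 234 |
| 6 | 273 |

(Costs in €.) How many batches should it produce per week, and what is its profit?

q = 0 (shut down); profit = -€184

Compute π = P·q − TC at each output: q=0: -184; q=1: -193; q=2: -194; q=3: -200; q=4: -207; q=5: -229; q=6: -267.
Profit is highest at q = 0. Equivalently, the lowest AVC in the table is 12/2 ≈ €6 at q = 2, and P = €1 falls below it — price never covers variable cost, so the firm shuts down and loses only its fixed cost.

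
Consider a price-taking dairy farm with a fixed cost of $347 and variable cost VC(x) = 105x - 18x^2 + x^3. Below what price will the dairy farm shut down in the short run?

The shutdown price is the minimum of AVC. VC = 105x - 18x^2 + x^3, so AVC = 105 - 18x + x^2.
dAVC/dx = -18 + 2x = 0 gives x = 9. min AVC = 105 - 18·9 + 9^2 = 24.
For P < $24 the firm produces nothing.

$24 per unit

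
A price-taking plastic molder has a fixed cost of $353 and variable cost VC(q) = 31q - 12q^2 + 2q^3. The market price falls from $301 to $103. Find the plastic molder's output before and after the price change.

Output falls from 9 to 6

AVC = 31 - 12q + 2q^2, minimized at q = 3 where min AVC = $13. MC = 31 - 24q + 6q^2.
At P = $301 ≥ min AVC, set P = MC on the rising branch: q = 9.
At P = $103 ≥ min AVC, set P = MC: q = 6. The firm stays open but cuts output.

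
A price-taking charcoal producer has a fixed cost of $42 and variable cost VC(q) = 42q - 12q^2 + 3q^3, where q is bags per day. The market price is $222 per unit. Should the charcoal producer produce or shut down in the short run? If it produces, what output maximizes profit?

Produce at q = 6

Strip out fixed cost: VC = 42q - 12q^2 + 3q^3. Then AVC = 42 - 12q + 3q^2 and MC = 42 - 24q + 9q^2.
AVC is minimized where dAVC/dq = -12 + 6q = 0, at q = 2; min AVC = 42 - 12·2 + 3·2^2 = $30.
Because $222 ≥ $30, revenue can cover variable cost; the firm operates.
Solving P = MC: -180 - 24q + 9q^2 = 0 ⇒ q = -10/3 or 6. On the upward-sloping branch, q* = 6.
Check: AVC at q = 6 is $78 ≤ P, so revenue covers variable cost.
Profit = P·q − TC = 222·6 − 510 = $822.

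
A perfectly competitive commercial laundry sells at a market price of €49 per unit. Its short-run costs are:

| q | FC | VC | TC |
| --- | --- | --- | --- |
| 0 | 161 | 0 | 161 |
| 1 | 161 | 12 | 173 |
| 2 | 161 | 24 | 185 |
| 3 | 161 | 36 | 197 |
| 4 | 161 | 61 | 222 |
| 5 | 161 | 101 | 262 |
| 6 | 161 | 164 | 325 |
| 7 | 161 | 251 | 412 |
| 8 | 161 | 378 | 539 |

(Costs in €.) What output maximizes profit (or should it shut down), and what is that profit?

q = 5; profit = -€17

Tabulate TR − TC: q=0: -161; q=1: -124; q=2: -87; q=3: -50; q=4: -26; q=5: -17; q=6: -31; q=7: -69; q=8: -147.
Profit is maximized at q = 5. AVC there is 101/5 = €20.20 ≤ P, so producing beats shutting down (which would give -€161).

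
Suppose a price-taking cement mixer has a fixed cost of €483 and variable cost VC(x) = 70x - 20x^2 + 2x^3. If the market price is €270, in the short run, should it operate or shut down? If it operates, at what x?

Produce at x = 10

From TC, MC = TC'(x) = 70 - 40x + 6x^2 and AVC = VC/x = 70 - 20x + 2x^2.
AVC hits its minimum where MC = AVC, at x = 5, giving min AVC = 70 - 20·5 + 2·5^2 = €20.
Since P = €270 ≥ min AVC = €20, price covers variable cost and the firm should produce.
Solving P = MC: -200 - 40x + 6x^2 = 0 ⇒ x = -10/3 or 10. On the upward-sloping branch, x* = 10.
Check: AVC at x = 10 is €70 ≤ P, so revenue covers variable cost.
Profit = P·x − TC = 270·10 − 1183 = €1517.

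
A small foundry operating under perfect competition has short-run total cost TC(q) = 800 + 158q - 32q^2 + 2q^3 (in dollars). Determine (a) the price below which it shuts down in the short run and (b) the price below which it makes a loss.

Shutdown price = min AVC. AVC = 158 - 32q + 2q^2, with vertex at q = 8 and minimum $30.
ATC = 800/q + 158 - 32q + 2q^2. Setting dATC/dq = −800/q^2 − 32 + 4q = 0 gives q = 10 (since 4·10^3 − 32·10^2 = 800).
min ATC = 800/10 + 158 − 32·10 + 2·10^2 = $118. That is the break-even price.
For $30 ≤ P < $118 the firm produces at a loss; below $30 it shuts down.

Shutdown price = $30; break-even price = $118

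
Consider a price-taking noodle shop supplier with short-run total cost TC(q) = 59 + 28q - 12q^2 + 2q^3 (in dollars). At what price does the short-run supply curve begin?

The shutdown price is the minimum of AVC. VC = 28q - 12q^2 + 2q^3, so AVC = 28 - 12q + 2q^2.
At the minimum of AVC, MC = AVC. MC = 28 - 24q + 6q^2; setting MC = AVC gives 4q^2 - 12q = 0, so q = 3. min AVC = 10.
For P < $10 the firm produces nothing.

$10 per unit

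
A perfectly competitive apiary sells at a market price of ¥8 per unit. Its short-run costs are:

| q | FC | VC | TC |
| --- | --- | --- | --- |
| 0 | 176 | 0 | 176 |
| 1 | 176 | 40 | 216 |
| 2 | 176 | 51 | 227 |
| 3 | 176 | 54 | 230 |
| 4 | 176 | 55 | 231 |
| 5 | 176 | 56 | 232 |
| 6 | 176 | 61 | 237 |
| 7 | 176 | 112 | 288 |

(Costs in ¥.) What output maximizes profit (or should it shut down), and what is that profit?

q = 0 (shut down); profit = -¥176

Profit at each row (π = 8q − TC): q=0: -176; q=1: -208; q=2: -211; q=3: -206; q=4: -199; q=5: -192; q=6: -189; q=7: -232.
Profit is highest at q = 0. Equivalently, the lowest AVC in the table is 61/6 ≈ ¥10.17 at q = 6, and P = ¥8 falls below it — price never covers variable cost, so the firm shuts down and loses only its fixed cost.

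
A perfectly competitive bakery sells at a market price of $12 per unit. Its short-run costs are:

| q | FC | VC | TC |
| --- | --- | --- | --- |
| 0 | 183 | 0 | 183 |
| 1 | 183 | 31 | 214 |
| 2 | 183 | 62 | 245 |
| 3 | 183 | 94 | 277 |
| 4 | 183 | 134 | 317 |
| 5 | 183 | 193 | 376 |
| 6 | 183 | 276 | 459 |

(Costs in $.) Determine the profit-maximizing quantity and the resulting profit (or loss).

Tabulate TR − TC: q=0: -183; q=1: -202; q=2: -221; q=3: -241; q=4: -269; q=5: -316; q=6: -387.
Profit is highest at q = 0. Equivalently, the lowest AVC in the table is 31/1 ≈ $31 at q = 1, and P = $12 falls below it — price never covers variable cost, so the firm shuts down and loses only its fixed cost.

q = 0 (shut down); profit = -$183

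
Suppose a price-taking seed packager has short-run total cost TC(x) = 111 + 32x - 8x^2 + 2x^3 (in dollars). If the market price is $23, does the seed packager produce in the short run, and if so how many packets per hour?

Shut down

Strip out fixed cost: VC = 32x - 8x^2 + 2x^3. Then AVC = 32 - 8x + 2x^2 and MC = 32 - 16x + 6x^2.
The AVC parabola has its vertex at x = 8/4 = 2, where AVC = 32 - 8·2 + 2·2^2 = $24.
P = $23 lies below min AVC = $24; no output level covers variable cost.
Shutting down limits the loss to fixed cost, $111.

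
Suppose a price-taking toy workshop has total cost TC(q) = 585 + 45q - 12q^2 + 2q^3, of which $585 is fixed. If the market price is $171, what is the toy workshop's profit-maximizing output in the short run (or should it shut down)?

Produce at q = 7

From TC, MC = TC'(q) = 45 - 24q + 6q^2 and AVC = VC/q = 45 - 12q + 2q^2.
AVC is minimized where dAVC/dq = -12 + 4q = 0, at q = 3; min AVC = 45 - 12·3 + 2·3^2 = $27.
Because $171 ≥ $27, revenue can cover variable cost; the firm operates.
Solving P = MC: -126 - 24q + 6q^2 = 0 ⇒ q = -3 or 7. On the upward-sloping branch, q* = 7.
Check: AVC at q = 7 is $59 ≤ P, so revenue covers variable cost.
Profit = P·q − TC = 171·7 − 998 = $199.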